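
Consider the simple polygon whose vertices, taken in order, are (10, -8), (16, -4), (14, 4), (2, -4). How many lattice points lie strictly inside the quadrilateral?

79

Using the shoelace formula, 2A = |[10·(-4) − 16·(-8)] + [16·4 − 14·(-4)] + [14·(-4) − 2·4] + [2·(-8) − 10·(-4)]| = 168, so the area is 84.
Summing gcd(|Δx|,|Δy|) over the edges gives the boundary count: gcd(6,4) + gcd(2,8) + gcd(12,8) + gcd(8,4) = 2+2+4+4 = 12.
By Pick's theorem A = I + B/2 − 1, so I = 84 − 12/2 + 1 = 79.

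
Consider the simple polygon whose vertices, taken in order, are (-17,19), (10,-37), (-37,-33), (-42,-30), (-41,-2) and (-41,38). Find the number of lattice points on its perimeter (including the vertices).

45

The number of boundary lattice points is Σ gcd(|Δx|,|Δy|) = gcd(27,56) + gcd(47,4) + gcd(5,3) + gcd(1,28) + gcd(0,40) + gcd(24,19) = 1+1+1+1+40+1 = 45.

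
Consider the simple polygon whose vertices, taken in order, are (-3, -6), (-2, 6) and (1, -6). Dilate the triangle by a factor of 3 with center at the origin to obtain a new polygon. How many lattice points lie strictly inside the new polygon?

By the shoelace formula, twice the signed area is |[(-3)·6 − (-2)·(-6)] + [(-2)·(-6) − 1·6] + [1·(-6) − (-3)·(-6)]| = 48, so the area is 24.
Summing gcd(|Δx|,|Δy|) over the edges gives the boundary count: gcd(1,12) + gcd(3,12) + gcd(4,0) = 1+3+4 = 8.
Scaling by 3 multiplies the area by 3² = 9 (so the new area is 216) and multiplies the boundary lattice-point count by 3, giving 24.
By Pick's theorem, the interior count of the dilated polygon is 216 − 24/2 + 1 = 205.

205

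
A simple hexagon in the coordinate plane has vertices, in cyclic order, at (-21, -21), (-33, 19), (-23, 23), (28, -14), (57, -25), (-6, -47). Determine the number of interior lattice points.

2660

By the shoelace formula, twice the signed area is |((-21)·19 − (-33)·(-21)) + ((-33)·23 − (-23)·19) + ((-23)·(-14) − 28·23) + (28·(-25) − 57·(-14)) + (57·(-47) − (-6)·(-25)) + ((-6)·(-21) − (-21)·(-47))| = 5328, so the area is 2664.
Summing gcd(|Δx|,|Δy|) over the edges gives the boundary count: gcd(12,40) + gcd(10,4) + gcd(51,37) + gcd(29,11) + gcd(63,22) + gcd(15,26) = 4+2+1+1+1+1 = 10.
By Pick's theorem A = I + B/2 − 1, so I = 2664 − 10/2 + 1 = 2660.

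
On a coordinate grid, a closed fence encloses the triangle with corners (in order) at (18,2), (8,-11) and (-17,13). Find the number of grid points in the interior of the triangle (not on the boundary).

The shoelace formula gives twice the area as |[18·(-11) − 8·2] + [8·13 − (-17)·(-11)] + [(-17)·2 − 18·13]| = 565, so the area is 565/2.
Along each edge there are gcd(|Δx|,|Δy|)+1 lattice points, so counting each shared vertex once the boundary has gcd(10,13) + gcd(25,24) + gcd(35,11) = 1+1+1 = 3.
Pick's theorem gives I = A − B/2 + 1 = 565/2 − 3/2 + 1 = 282.

282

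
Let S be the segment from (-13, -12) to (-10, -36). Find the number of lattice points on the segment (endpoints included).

The number of lattice points on a segment between lattice points is gcd(|Δx|,|Δy|) + 1 = gcd(3,24) + 1 = 3 + 1 = 4.

4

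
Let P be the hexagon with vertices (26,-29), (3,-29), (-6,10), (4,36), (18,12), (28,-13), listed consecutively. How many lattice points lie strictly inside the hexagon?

The shoelace formula gives twice the area as |[26·(-29) − 3·(-29)] + [3·10 − (-6)·(-29)] + [(-6)·36 − 4·10] + [4·12 − 18·36] + [18·(-13) − 28·12] + [28·(-29) − 26·(-13)]| = 2711, so the area is 1355.5.
Summing gcd(|Δx|,|Δy|) over the edges gives the boundary count: gcd(23,0) + gcd(9,39) + gcd(10,26) + gcd(14,24) + gcd(10,25) + gcd(2,16) = 23+3+2+2+5+2 = 37.
Pick's theorem gives I = A − B/2 + 1 = 1355.5 − 37/2 + 1 = 1338.

1338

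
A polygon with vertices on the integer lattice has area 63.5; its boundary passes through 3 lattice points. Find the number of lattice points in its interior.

63

Pick's theorem A = I + B/2 − 1 rearranges to I = A − B/2 + 1 = 63.5 − 3/2 + 1 = 63.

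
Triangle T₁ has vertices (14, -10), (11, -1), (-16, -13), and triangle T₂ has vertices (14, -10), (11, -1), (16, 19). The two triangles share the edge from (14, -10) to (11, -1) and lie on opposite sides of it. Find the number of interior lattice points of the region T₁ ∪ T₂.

187

The union is the simple quadrilateral with vertices (14, -10), (-16, -13), (11, -1), (16, 19) in order.
Using the shoelace formula, 2A = |(14·(-13) − (-16)·(-10)) + ((-16)·(-1) − 11·(-13)) + (11·19 − 16·(-1)) + (16·(-10) − 14·19)| = 384, so the area is 192.
Summing gcd(|Δx|,|Δy|) over the edges gives the boundary count: gcd(30,3) + gcd(27,12) + gcd(5,20) + gcd(2,29) = 3+3+5+1 = 12.
By Pick's theorem I = A − B/2 + 1 = 192 − 12/2 + 1 = 187.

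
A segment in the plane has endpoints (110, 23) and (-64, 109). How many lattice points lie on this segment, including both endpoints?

3

The number of lattice points on a segment between lattice points is gcd(|Δx|,|Δy|) + 1 = gcd(174,86) + 1 = 2 + 1 = 3.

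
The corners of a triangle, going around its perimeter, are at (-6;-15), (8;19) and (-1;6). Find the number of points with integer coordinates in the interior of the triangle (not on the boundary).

61

The shoelace formula gives twice the area as |((-6)·19 − 8·(-15)) + (8·6 − (-1)·19) + ((-1)·(-15) − (-6)·6)| = 124, so the area is 62.
The number of boundary lattice points is Σ gcd(|Δx|,|Δy|) = gcd(14,34) + gcd(9,13) + gcd(5,21) = 2+1+1 = 4.
By Pick's theorem A = I + B/2 − 1, so I = 62 − 4/2 + 1 = 61.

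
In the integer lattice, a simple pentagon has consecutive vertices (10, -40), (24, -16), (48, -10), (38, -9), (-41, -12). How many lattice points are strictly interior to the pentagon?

1101

Using the shoelace formula, 2A = |(10·(-16) − 24·(-40)) + (24·(-10) − 48·(-16)) + (48·(-9) − 38·(-10)) + (38·(-12) − (-41)·(-9)) + ((-41)·(-40) − 10·(-12))| = 2211, so the area is 1105.5.
Summing gcd(|Δx|,|Δy|) over the edges gives the boundary count: gcd(14,24) + gcd(24,6) + gcd(10,1) + gcd(79,3) + gcd(51,28) = 2+6+1+1+1 = 11.
By Pick's theorem A = I + B/2 − 1, so I = 1105.5 − 11/2 + 1 = 1101.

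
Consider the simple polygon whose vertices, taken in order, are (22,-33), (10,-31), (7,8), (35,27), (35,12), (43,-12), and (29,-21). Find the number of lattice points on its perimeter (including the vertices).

Summing gcd(|Δx|,|Δy|) over the edges gives the boundary count: gcd(12,2) + gcd(3,39) + gcd(28,19) + gcd(0,15) + gcd(8,24) + gcd(14,9) + gcd(7,12) = 2+3+1+15+8+1+1 = 31.

31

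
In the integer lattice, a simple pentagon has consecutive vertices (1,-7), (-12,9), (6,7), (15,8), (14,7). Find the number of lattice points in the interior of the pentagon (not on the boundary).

189

Using the shoelace formula, 2A = |(1·9 − (-12)·(-7)) + ((-12)·7 − 6·9) + (6·8 − 15·7) + (15·7 − 14·8) + (14·(-7) − 1·7)| = 382, so the area is 191.
Summing gcd(|Δx|,|Δy|) over the edges gives the boundary count: gcd(13,16) + gcd(18,2) + gcd(9,1) + gcd(1,1) + gcd(13,14) = 1+2+1+1+1 = 6.
Pick's theorem gives I = A − B/2 + 1 = 191 − 6/2 + 1 = 189.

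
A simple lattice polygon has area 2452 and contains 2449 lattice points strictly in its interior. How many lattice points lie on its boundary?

8

Pick's theorem gives A = I + B/2 − 1, so B = 2(A − I + 1) = 2(2452 − 2449 + 1) = 8.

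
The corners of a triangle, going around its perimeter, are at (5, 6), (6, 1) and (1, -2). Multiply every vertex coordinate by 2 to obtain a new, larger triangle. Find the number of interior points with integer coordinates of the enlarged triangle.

51

The shoelace formula gives twice the area as |(5·1 − 6·6) + (6·(-2) − 1·1) + (1·6 − 5·(-2))| = 28, so the area is 14.
Summing gcd(|Δx|,|Δy|) over the edges gives the boundary count: gcd(1,5) + gcd(5,3) + gcd(4,8) = 1+1+4 = 6.
Scaling by 2 multiplies the area by 2² = 4 (so the new area is 56) and multiplies the boundary lattice-point count by 2, giving 12.
By Pick's theorem, the interior count of the dilated polygon is 56 − 12/2 + 1 = 51.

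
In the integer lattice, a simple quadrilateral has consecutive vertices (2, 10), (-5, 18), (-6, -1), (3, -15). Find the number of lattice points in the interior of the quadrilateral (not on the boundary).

175

By the shoelace formula, twice the signed area is |[2·18 − (-5)·10] + [(-5)·(-1) − (-6)·18] + [(-6)·(-15) − 3·(-1)] + [3·10 − 2·(-15)]| = 352, so the area is 176.
The number of boundary lattice points is Σ gcd(|Δx|,|Δy|) = gcd(7,8) + gcd(1,19) + gcd(9,14) + gcd(1,25) = 1+1+1+1 = 4.
By Pick's theorem A = I + B/2 − 1, so I = 176 − 4/2 + 1 = 175.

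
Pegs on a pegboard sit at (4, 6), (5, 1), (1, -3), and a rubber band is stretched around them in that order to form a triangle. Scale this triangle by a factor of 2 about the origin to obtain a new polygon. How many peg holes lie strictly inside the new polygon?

Using the shoelace formula, 2A = |(4·1 − 5·6) + (5·(-3) − 1·1) + (1·6 − 4·(-3))| = 24, so the area is 12.
The number of boundary lattice points is Σ gcd(|Δx|,|Δy|) = gcd(1,5) + gcd(4,4) + gcd(3,9) = 1+4+3 = 8.
Scaling by 2 multiplies the area by 2² = 4 (so the new area is 48) and multiplies the boundary lattice-point count by 2, giving 16.
By Pick's theorem, the interior count of the dilated polygon is 48 − 16/2 + 1 = 41.

41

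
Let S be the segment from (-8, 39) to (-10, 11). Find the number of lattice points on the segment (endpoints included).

The number of lattice points on a segment between lattice points is gcd(|Δx|,|Δy|) + 1 = gcd(2,28) + 1 = 2 + 1 = 3.

3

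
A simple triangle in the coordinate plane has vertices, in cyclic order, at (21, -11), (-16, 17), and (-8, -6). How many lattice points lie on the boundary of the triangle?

3

Along each edge there are gcd(|Δx|,|Δy|)+1 lattice points, so counting each shared vertex once the boundary has gcd(37,28) + gcd(8,23) + gcd(29,5) = 1+1+1 = 3.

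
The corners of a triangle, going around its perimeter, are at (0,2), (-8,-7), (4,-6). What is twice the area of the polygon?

Using the shoelace formula, 2A = |(0·(-7) − (-8)·2) + ((-8)·(-6) − 4·(-7)) + (4·2 − 0·(-6))| = 100, so the area is 50.

100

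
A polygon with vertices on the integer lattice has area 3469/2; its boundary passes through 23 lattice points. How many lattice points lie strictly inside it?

1724

Pick's theorem A = I + B/2 − 1 rearranges to I = A − B/2 + 1 = 3469/2 − 23/2 + 1 = 1724.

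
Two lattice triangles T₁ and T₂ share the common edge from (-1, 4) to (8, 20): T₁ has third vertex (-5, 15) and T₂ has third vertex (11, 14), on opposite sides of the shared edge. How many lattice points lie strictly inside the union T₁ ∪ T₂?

130

The union is the simple quadrilateral with vertices (-1, 4), (-5, 15), (8, 20), (11, 14) in order.
The shoelace formula gives twice the area as |((-1)·15 − (-5)·4) + ((-5)·20 − 8·15) + (8·14 − 11·20) + (11·4 − (-1)·14)| = 265, so the area is 132.5.
Along each edge there are gcd(|Δx|,|Δy|)+1 lattice points, so counting each shared vertex once the boundary has gcd(4,11) + gcd(13,5) + gcd(3,6) + gcd(12,10) = 1+1+3+2 = 7.
By Pick's theorem I = A − B/2 + 1 = 132.5 − 7/2 + 1 = 130.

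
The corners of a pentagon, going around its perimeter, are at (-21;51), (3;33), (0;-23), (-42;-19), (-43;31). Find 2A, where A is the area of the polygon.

5542

The shoelace formula gives twice the area as |[(-21)·33 − 3·51] + [3·(-23) − 0·33] + [0·(-19) − (-42)·(-23)] + [(-42)·31 − (-43)·(-19)] + [(-43)·51 − (-21)·31]| = 5542, so the area is 2771.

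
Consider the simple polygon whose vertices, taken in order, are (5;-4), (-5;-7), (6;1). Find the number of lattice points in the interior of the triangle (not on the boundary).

23

The shoelace formula gives twice the area as |[5·(-7) − (-5)·(-4)] + [(-5)·1 − 6·(-7)] + [6·(-4) − 5·1]| = 47, so the area is 23.5.
The number of boundary lattice points is Σ gcd(|Δx|,|Δy|) = gcd(10,3) + gcd(11,8) + gcd(1,5) = 1+1+1 = 3.
Pick's theorem gives I = A − B/2 + 1 = 23.5 − 3/2 + 1 = 23.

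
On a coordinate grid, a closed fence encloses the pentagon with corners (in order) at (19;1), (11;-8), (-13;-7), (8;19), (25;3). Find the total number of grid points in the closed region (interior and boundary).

513

Using the shoelace formula, 2A = |(19·(-8) − 11·1) + (11·(-7) − (-13)·(-8)) + ((-13)·19 − 8·(-7)) + (8·3 − 25·19) + (25·1 − 19·3)| = 1018, so the area is 509.
Summing gcd(|Δx|,|Δy|) over the edges gives the boundary count: gcd(8,9) + gcd(24,1) + gcd(21,26) + gcd(17,16) + gcd(6,2) = 1+1+1+1+2 = 6.
Pick's theorem gives I = A − B/2 + 1 = 509 − 6/2 + 1 = 507, so the closed region contains I + B = 507 + 6 = 513 lattice points.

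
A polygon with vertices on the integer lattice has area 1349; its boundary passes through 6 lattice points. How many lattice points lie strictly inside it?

Pick's theorem A = I + B/2 − 1 rearranges to I = A − B/2 + 1 = 1349 − 6/2 + 1 = 1347.

1347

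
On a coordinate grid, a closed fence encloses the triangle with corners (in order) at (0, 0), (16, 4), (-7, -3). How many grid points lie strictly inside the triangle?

By the shoelace formula, twice the signed area is |[0·4 − 16·0] + [16·(-3) − (-7)·4] + [(-7)·0 − 0·(-3)]| = 20, so the area is 10.
The number of boundary lattice points is Σ gcd(|Δx|,|Δy|) = gcd(16,4) + gcd(23,7) + gcd(7,3) = 4+1+1 = 6.
Pick's theorem gives I = A − B/2 + 1 = 10 − 6/2 + 1 = 8.

8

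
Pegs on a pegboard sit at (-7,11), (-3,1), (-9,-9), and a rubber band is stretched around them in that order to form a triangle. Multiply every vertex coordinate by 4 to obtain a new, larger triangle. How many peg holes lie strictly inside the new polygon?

789

The shoelace formula gives twice the area as |((-7)·1 − (-3)·11) + ((-3)·(-9) − (-9)·1) + ((-9)·11 − (-7)·(-9))| = 100, so the area is 50.
Summing gcd(|Δx|,|Δy|) over the edges gives the boundary count: gcd(4,10) + gcd(6,10) + gcd(2,20) = 2+2+2 = 6.
Scaling by 4 multiplies the area by 4² = 16 (so the new area is 800) and multiplies the boundary lattice-point count by 4, giving 24.
By Pick's theorem, the interior count of the dilated polygon is 800 − 24/2 + 1 = 789.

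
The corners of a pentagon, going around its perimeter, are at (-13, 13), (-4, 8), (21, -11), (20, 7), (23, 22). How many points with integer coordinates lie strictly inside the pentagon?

521

By the shoelace formula, twice the signed area is |((-13)·8 − (-4)·13) + ((-4)·(-11) − 21·8) + (21·7 − 20·(-11)) + (20·22 − 23·7) + (23·13 − (-13)·22)| = 1055, so the area is 1055/2.
Along each edge there are gcd(|Δx|,|Δy|)+1 lattice points, so counting each shared vertex once the boundary has gcd(9,5) + gcd(25,19) + gcd(1,18) + gcd(3,15) + gcd(36,9) = 1+1+1+3+9 = 15.
Pick's theorem gives I = A − B/2 + 1 = 1055/2 − 15/2 + 1 = 521.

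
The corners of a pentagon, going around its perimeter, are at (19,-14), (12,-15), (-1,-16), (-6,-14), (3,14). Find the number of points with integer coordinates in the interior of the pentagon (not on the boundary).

By the shoelace formula, twice the signed area is |(19·(-15) − 12·(-14)) + (12·(-16) − (-1)·(-15)) + ((-1)·(-14) − (-6)·(-16)) + ((-6)·14 − 3·(-14)) + (3·(-14) − 19·14)| = 756, so the area is 378.
Along each edge there are gcd(|Δx|,|Δy|)+1 lattice points, so counting each shared vertex once the boundary has gcd(7,1) + gcd(13,1) + gcd(5,2) + gcd(9,28) + gcd(16,28) = 1+1+1+1+4 = 8.
By Pick's theorem A = I + B/2 − 1, so I = 378 − 8/2 + 1 = 375.

375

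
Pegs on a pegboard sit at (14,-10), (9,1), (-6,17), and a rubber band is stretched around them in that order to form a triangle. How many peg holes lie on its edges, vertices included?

Summing gcd(|Δx|,|Δy|) over the edges gives the boundary count: gcd(5,11) + gcd(15,16) + gcd(20,27) = 1+1+1 = 3.

3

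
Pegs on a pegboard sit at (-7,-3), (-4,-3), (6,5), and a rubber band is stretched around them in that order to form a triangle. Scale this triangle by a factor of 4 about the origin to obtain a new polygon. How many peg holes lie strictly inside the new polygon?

Using the shoelace formula, 2A = |((-7)·(-3) − (-4)·(-3)) + ((-4)·5 − 6·(-3)) + (6·(-3) − (-7)·5)| = 24, so the area is 12.
Summing gcd(|Δx|,|Δy|) over the edges gives the boundary count: gcd(3,0) + gcd(10,8) + gcd(13,8) = 3+2+1 = 6.
Scaling by 4 multiplies the area by 4² = 16 (so the new area is 192) and multiplies the boundary lattice-point count by 4, giving 24.
By Pick's theorem, the interior count of the dilated polygon is 192 − 24/2 + 1 = 181.

181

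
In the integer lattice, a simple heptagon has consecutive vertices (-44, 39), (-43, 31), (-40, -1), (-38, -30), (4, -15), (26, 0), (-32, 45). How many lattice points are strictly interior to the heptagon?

By the shoelace formula, twice the signed area is |[(-44)·31 − (-43)·39] + [(-43)·(-1) − (-40)·31] + [(-40)·(-30) − (-38)·(-1)] + [(-38)·(-15) − 4·(-30)] + [4·0 − 26·(-15)] + [26·45 − (-32)·0] + [(-32)·39 − (-44)·45]| = 5740, so the area is 2870.
Summing gcd(|Δx|,|Δy|) over the edges gives the boundary count: gcd(1,8) + gcd(3,32) + gcd(2,29) + gcd(42,15) + gcd(22,15) + gcd(58,45) + gcd(12,6) = 1+1+1+3+1+1+6 = 14.
By Pick's theorem A = I + B/2 − 1, so I = 2870 − 14/2 + 1 = 2864.

2864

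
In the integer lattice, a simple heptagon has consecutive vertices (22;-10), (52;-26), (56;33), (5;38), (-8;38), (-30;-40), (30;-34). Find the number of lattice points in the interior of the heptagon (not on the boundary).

Using the shoelace formula, 2A = |(22·(-26) − 52·(-10)) + (52·33 − 56·(-26)) + (56·38 − 5·33) + (5·38 − (-8)·38) + ((-8)·(-40) − (-30)·38) + ((-30)·(-34) − 30·(-40)) + (30·(-10) − 22·(-34))| = 9705, so the area is 9705/2.
The number of boundary lattice points is Σ gcd(|Δx|,|Δy|) = gcd(30,16) + gcd(4,59) + gcd(51,5) + gcd(13,0) + gcd(22,78) + gcd(60,6) + gcd(8,24) = 2+1+1+13+2+6+8 = 33.
Pick's theorem gives I = A − B/2 + 1 = 9705/2 − 33/2 + 1 = 4837.

4837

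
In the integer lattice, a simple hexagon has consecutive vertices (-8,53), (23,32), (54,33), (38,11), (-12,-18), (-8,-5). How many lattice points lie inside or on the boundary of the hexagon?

By the shoelace formula, twice the signed area is |[(-8)·32 − 23·53] + [23·33 − 54·32] + [54·11 − 38·33] + [38·(-18) − (-12)·11] + [(-12)·(-5) − (-8)·(-18)] + [(-8)·53 − (-8)·(-5)]| = 4204, so the area is 2102.
The number of boundary lattice points is Σ gcd(|Δx|,|Δy|) = gcd(31,21) + gcd(31,1) + gcd(16,22) + gcd(50,29) + gcd(4,13) + gcd(0,58) = 1+1+2+1+1+58 = 64.
Pick's theorem gives I = A − B/2 + 1 = 2102 − 64/2 + 1 = 2071, so the closed region contains I + B = 2071 + 64 = 2135 lattice points.

2135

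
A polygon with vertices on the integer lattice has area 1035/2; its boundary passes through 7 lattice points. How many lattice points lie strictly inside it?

From Pick's theorem, I = A − B/2 + 1 = 1035/2 − 7/2 + 1 = 515.

515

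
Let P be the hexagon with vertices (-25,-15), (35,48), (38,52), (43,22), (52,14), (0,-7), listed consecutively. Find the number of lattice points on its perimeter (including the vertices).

Along each edge there are gcd(|Δx|,|Δy|)+1 lattice points, so counting each shared vertex once the boundary has gcd(60,63) + gcd(3,4) + gcd(5,30) + gcd(9,8) + gcd(52,21) + gcd(25,8) = 3+1+5+1+1+1 = 12.

12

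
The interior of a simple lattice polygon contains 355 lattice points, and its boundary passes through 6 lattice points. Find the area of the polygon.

Pick's theorem states A = I + B/2 − 1, so A = 355 + 6/2 − 1 = 357.

357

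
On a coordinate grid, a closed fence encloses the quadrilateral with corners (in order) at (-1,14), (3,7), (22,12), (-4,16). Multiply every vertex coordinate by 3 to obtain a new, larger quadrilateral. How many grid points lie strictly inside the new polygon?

By the shoelace formula, twice the signed area is |[(-1)·7 − 3·14] + [3·12 − 22·7] + [22·16 − (-4)·12] + [(-4)·14 − (-1)·16]| = 193, so the area is 96.5.
Summing gcd(|Δx|,|Δy|) over the edges gives the boundary count: gcd(4,7) + gcd(19,5) + gcd(26,4) + gcd(3,2) = 1+1+2+1 = 5.
Scaling by 3 multiplies the area by 3² = 9 (so the new area is 1737/2) and multiplies the boundary lattice-point count by 3, giving 15.
By Pick's theorem, the interior count of the dilated polygon is 1737/2 − 15/2 + 1 = 862.

862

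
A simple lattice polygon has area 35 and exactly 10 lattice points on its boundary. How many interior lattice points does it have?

From Pick's theorem, I = A − B/2 + 1 = 35 − 10/2 + 1 = 31.

31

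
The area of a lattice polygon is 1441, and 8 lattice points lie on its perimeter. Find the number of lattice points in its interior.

From Pick's theorem, I = A − B/2 + 1 = 1441 − 8/2 + 1 = 1438.

1438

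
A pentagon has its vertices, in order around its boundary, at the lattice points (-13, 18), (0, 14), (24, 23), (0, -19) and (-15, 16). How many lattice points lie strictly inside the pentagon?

By the shoelace formula, twice the signed area is |((-13)·14 − 0·18) + (0·23 − 24·14) + (24·(-19) − 0·23) + (0·16 − (-15)·(-19)) + ((-15)·18 − (-13)·16)| = 1321, so the area is 1321/2.
Summing gcd(|Δx|,|Δy|) over the edges gives the boundary count: gcd(13,4) + gcd(24,9) + gcd(24,42) + gcd(15,35) + gcd(2,2) = 1+3+6+5+2 = 17.
Pick's theorem gives I = A − B/2 + 1 = 1321/2 − 17/2 + 1 = 653.

653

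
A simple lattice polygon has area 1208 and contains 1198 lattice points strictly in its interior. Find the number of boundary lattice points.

22

Pick's theorem gives A = I + B/2 − 1, so B = 2(A − I + 1) = 2(1208 − 1198 + 1) = 22.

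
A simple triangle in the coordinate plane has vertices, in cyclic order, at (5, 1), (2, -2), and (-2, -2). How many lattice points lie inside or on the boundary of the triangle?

The shoelace formula gives twice the area as |[5·(-2) − 2·1] + [2·(-2) − (-2)·(-2)] + [(-2)·1 − 5·(-2)]| = 12, so the area is 6.
Along each edge there are gcd(|Δx|,|Δy|)+1 lattice points, so counting each shared vertex once the boundary has gcd(3,3) + gcd(4,0) + gcd(7,3) = 3+4+1 = 8.
Pick's theorem gives I = A − B/2 + 1 = 6 − 8/2 + 1 = 3, so the closed region contains I + B = 3 + 8 = 11 lattice points.

11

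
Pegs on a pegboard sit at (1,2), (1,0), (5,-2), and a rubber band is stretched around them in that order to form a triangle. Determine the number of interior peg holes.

1

Using the shoelace formula, 2A = |(1·0 − 1·2) + (1·(-2) − 5·0) + (5·2 − 1·(-2))| = 8, so the area is 4.
Along each edge there are gcd(|Δx|,|Δy|)+1 lattice points, so counting each shared vertex once the boundary has gcd(0,2) + gcd(4,2) + gcd(4,4) = 2+2+4 = 8.
Pick's theorem gives I = A − B/2 + 1 = 4 − 8/2 + 1 = 1.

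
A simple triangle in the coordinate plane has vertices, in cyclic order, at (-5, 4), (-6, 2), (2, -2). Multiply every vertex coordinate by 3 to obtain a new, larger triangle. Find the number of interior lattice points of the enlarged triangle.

Using the shoelace formula, 2A = |[(-5)·2 − (-6)·4] + [(-6)·(-2) − 2·2] + [2·4 − (-5)·(-2)]| = 20, so the area is 10.
The number of boundary lattice points is Σ gcd(|Δx|,|Δy|) = gcd(1,2) + gcd(8,4) + gcd(7,6) = 1+4+1 = 6.
Scaling by 3 multiplies the area by 3² = 9 (so the new area is 90) and multiplies the boundary lattice-point count by 3, giving 18.
By Pick's theorem, the interior count of the dilated polygon is 90 − 18/2 + 1 = 82.

82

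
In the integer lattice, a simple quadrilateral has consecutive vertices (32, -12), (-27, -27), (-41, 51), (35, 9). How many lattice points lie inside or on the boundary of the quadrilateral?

3272

Using the shoelace formula, 2A = |(32·(-27) − (-27)·(-12)) + ((-27)·51 − (-41)·(-27)) + ((-41)·9 − 35·51) + (35·(-12) − 32·9)| = 6534, so the area is 3267.
Along each edge there are gcd(|Δx|,|Δy|)+1 lattice points, so counting each shared vertex once the boundary has gcd(59,15) + gcd(14,78) + gcd(76,42) + gcd(3,21) = 1+2+2+3 = 8.
Pick's theorem gives I = A − B/2 + 1 = 3267 − 8/2 + 1 = 3264, so the closed region contains I + B = 3264 + 8 = 3272 lattice points.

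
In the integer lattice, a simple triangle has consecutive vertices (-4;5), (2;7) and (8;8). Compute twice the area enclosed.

By the shoelace formula, twice the signed area is |[(-4)·7 − 2·5] + [2·8 − 8·7] + [8·5 − (-4)·8]| = 6, so the area is 3.

6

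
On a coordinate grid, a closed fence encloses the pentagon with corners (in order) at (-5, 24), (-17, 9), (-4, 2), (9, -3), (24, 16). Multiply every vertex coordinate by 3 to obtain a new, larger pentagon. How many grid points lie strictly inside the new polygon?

The shoelace formula gives twice the area as |[(-5)·9 − (-17)·24] + [(-17)·2 − (-4)·9] + [(-4)·(-3) − 9·2] + [9·16 − 24·(-3)] + [24·24 − (-5)·16]| = 1231, so the area is 615.5.
Summing gcd(|Δx|,|Δy|) over the edges gives the boundary count: gcd(12,15) + gcd(13,7) + gcd(13,5) + gcd(15,19) + gcd(29,8) = 3+1+1+1+1 = 7.
Scaling by 3 multiplies the area by 3² = 9 (so the new area is 11079/2) and multiplies the boundary lattice-point count by 3, giving 21.
By Pick's theorem, the interior count of the dilated polygon is 11079/2 − 21/2 + 1 = 5530.

5530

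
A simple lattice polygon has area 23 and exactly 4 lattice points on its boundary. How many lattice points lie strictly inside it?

Pick's theorem A = I + B/2 − 1 rearranges to I = A − B/2 + 1 = 23 − 4/2 + 1 = 22.

22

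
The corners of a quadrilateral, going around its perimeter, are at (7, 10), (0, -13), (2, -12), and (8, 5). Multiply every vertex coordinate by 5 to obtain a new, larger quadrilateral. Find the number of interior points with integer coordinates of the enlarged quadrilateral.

1066

Using the shoelace formula, 2A = |(7·(-13) − 0·10) + (0·(-12) − 2·(-13)) + (2·5 − 8·(-12)) + (8·10 − 7·5)| = 86, so the area is 43.
The number of boundary lattice points is Σ gcd(|Δx|,|Δy|) = gcd(7,23) + gcd(2,1) + gcd(6,17) + gcd(1,5) = 1+1+1+1 = 4.
Scaling by 5 multiplies the area by 5² = 25 (so the new area is 1075) and multiplies the boundary lattice-point count by 5, giving 20.
By Pick's theorem, the interior count of the dilated polygon is 1075 − 20/2 + 1 = 1066.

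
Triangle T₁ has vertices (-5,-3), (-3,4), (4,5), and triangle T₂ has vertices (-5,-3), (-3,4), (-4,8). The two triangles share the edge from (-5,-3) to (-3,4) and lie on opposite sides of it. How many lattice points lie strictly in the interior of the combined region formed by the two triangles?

The union is the simple quadrilateral with vertices (-5,-3), (4,5), (-3,4), (-4,8) in order.
The shoelace formula gives twice the area as |((-5)·5 − 4·(-3)) + (4·4 − (-3)·5) + ((-3)·8 − (-4)·4) + ((-4)·(-3) − (-5)·8)| = 62, so the area is 31.
The number of boundary lattice points is Σ gcd(|Δx|,|Δy|) = gcd(9,8) + gcd(7,1) + gcd(1,4) + gcd(1,11) = 1+1+1+1 = 4.
By Pick's theorem I = A − B/2 + 1 = 31 − 4/2 + 1 = 30.

30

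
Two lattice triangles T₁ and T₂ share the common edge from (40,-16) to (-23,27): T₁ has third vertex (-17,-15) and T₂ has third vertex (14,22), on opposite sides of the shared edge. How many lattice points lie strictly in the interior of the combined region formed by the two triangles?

1828

The union is the simple quadrilateral with vertices (40,-16), (-17,-15), (-23,27), (14,22) in order.
The shoelace formula gives twice the area as |[40·(-15) − (-17)·(-16)] + [(-17)·27 − (-23)·(-15)] + [(-23)·22 − 14·27] + [14·(-16) − 40·22]| = 3664, so the area is 1832.
Along each edge there are gcd(|Δx|,|Δy|)+1 lattice points, so counting each shared vertex once the boundary has gcd(57,1) + gcd(6,42) + gcd(37,5) + gcd(26,38) = 1+6+1+2 = 10.
By Pick's theorem I = A − B/2 + 1 = 1832 − 10/2 + 1 = 1828.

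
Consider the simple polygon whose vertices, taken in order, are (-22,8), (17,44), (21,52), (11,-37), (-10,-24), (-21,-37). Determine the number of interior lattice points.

The shoelace formula gives twice the area as |((-22)·44 − 17·8) + (17·52 − 21·44) + (21·(-37) − 11·52) + (11·(-24) − (-10)·(-37)) + ((-10)·(-37) − (-21)·(-24)) + ((-21)·8 − (-22)·(-37))| = 4243, so the area is 2121.5.
The number of boundary lattice points is Σ gcd(|Δx|,|Δy|) = gcd(39,36) + gcd(4,8) + gcd(10,89) + gcd(21,13) + gcd(11,13) + gcd(1,45) = 3+4+1+1+1+1 = 11.
By Pick's theorem A = I + B/2 − 1, so I = 2121.5 − 11/2 + 1 = 2117.

2117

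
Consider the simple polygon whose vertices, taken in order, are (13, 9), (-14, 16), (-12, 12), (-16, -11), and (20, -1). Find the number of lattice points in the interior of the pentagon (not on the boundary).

553

By the shoelace formula, twice the signed area is |(13·16 − (-14)·9) + ((-14)·12 − (-12)·16) + ((-12)·(-11) − (-16)·12) + ((-16)·(-1) − 20·(-11)) + (20·9 − 13·(-1))| = 1111, so the area is 1111/2.
Along each edge there are gcd(|Δx|,|Δy|)+1 lattice points, so counting each shared vertex once the boundary has gcd(27,7) + gcd(2,4) + gcd(4,23) + gcd(36,10) + gcd(7,10) = 1+2+1+2+1 = 7.
Pick's theorem gives I = A − B/2 + 1 = 1111/2 − 7/2 + 1 = 553.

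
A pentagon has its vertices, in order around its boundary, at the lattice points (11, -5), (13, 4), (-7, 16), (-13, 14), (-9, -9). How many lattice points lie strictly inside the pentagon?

416

By the shoelace formula, twice the signed area is |(11·4 − 13·(-5)) + (13·16 − (-7)·4) + ((-7)·14 − (-13)·16) + ((-13)·(-9) − (-9)·14) + ((-9)·(-5) − 11·(-9))| = 842, so the area is 421.
Along each edge there are gcd(|Δx|,|Δy|)+1 lattice points, so counting each shared vertex once the boundary has gcd(2,9) + gcd(20,12) + gcd(6,2) + gcd(4,23) + gcd(20,4) = 1+4+2+1+4 = 12.
Pick's theorem gives I = A − B/2 + 1 = 421 − 12/2 + 1 = 416.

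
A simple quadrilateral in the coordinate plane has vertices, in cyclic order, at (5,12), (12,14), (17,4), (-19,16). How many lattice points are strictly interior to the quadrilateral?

102

By the shoelace formula, twice the signed area is |(5·14 − 12·12) + (12·4 − 17·14) + (17·16 − (-19)·4) + ((-19)·12 − 5·16)| = 224, so the area is 112.
Summing gcd(|Δx|,|Δy|) over the edges gives the boundary count: gcd(7,2) + gcd(5,10) + gcd(36,12) + gcd(24,4) = 1+5+12+4 = 22.
By Pick's theorem A = I + B/2 − 1, so I = 112 − 22/2 + 1 = 102.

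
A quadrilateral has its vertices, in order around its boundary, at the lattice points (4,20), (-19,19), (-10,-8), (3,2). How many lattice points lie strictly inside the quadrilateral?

422

By the shoelace formula, twice the signed area is |[4·19 − (-19)·20] + [(-19)·(-8) − (-10)·19] + [(-10)·2 − 3·(-8)] + [3·20 − 4·2]| = 854, so the area is 427.
Summing gcd(|Δx|,|Δy|) over the edges gives the boundary count: gcd(23,1) + gcd(9,27) + gcd(13,10) + gcd(1,18) = 1+9+1+1 = 12.
By Pick's theorem A = I + B/2 − 1, so I = 427 − 12/2 + 1 = 422.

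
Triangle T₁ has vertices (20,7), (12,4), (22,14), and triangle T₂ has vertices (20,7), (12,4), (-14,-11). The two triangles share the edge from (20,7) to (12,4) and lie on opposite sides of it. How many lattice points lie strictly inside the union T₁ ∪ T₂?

40

The union is the simple quadrilateral with vertices (20,7), (22,14), (12,4), (-14,-11) in order.
Using the shoelace formula, 2A = |(20·14 − 22·7) + (22·4 − 12·14) + (12·(-11) − (-14)·4) + ((-14)·7 − 20·(-11))| = 92, so the area is 46.
The number of boundary lattice points is Σ gcd(|Δx|,|Δy|) = gcd(2,7) + gcd(10,10) + gcd(26,15) + gcd(34,18) = 1+10+1+2 = 14.
By Pick's theorem I = A − B/2 + 1 = 46 − 14/2 + 1 = 40.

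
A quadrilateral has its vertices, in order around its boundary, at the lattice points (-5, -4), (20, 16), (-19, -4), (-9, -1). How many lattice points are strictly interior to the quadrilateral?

116

By the shoelace formula, twice the signed area is |((-5)·16 − 20·(-4)) + (20·(-4) − (-19)·16) + ((-19)·(-1) − (-9)·(-4)) + ((-9)·(-4) − (-5)·(-1))| = 238, so the area is 119.
Along each edge there are gcd(|Δx|,|Δy|)+1 lattice points, so counting each shared vertex once the boundary has gcd(25,20) + gcd(39,20) + gcd(10,3) + gcd(4,3) = 5+1+1+1 = 8.
By Pick's theorem A = I + B/2 − 1, so I = 119 − 8/2 + 1 = 116.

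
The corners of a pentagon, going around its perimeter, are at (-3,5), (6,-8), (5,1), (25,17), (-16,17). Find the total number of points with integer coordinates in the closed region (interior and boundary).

409

The shoelace formula gives twice the area as |((-3)·(-8) − 6·5) + (6·1 − 5·(-8)) + (5·17 − 25·1) + (25·17 − (-16)·17) + ((-16)·5 − (-3)·17)| = 768, so the area is 384.
The number of boundary lattice points is Σ gcd(|Δx|,|Δy|) = gcd(9,13) + gcd(1,9) + gcd(20,16) + gcd(41,0) + gcd(13,12) = 1+1+4+41+1 = 48.
Pick's theorem gives I = A − B/2 + 1 = 384 − 48/2 + 1 = 361, so the closed region contains I + B = 361 + 48 = 409 lattice points.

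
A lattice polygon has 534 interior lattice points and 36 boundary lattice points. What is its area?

551

By Pick's theorem, A = I + B/2 − 1 = 534 + 36/2 − 1 = 551.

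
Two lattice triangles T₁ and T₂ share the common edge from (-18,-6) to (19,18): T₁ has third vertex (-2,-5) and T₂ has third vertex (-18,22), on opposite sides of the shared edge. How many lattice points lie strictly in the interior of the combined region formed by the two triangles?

677

The union is the simple quadrilateral with vertices (-18,-6), (-2,-5), (19,18), (-18,22) in order.
By the shoelace formula, twice the signed area is |((-18)·(-5) − (-2)·(-6)) + ((-2)·18 − 19·(-5)) + (19·22 − (-18)·18) + ((-18)·(-6) − (-18)·22)| = 1383, so the area is 691.5.
The number of boundary lattice points is Σ gcd(|Δx|,|Δy|) = gcd(16,1) + gcd(21,23) + gcd(37,4) + gcd(0,28) = 1+1+1+28 = 31.
By Pick's theorem I = A − B/2 + 1 = 691.5 − 31/2 + 1 = 677.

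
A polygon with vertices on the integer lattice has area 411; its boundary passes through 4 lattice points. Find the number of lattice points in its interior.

Pick's theorem A = I + B/2 − 1 rearranges to I = A − B/2 + 1 = 411 − 4/2 + 1 = 410.

410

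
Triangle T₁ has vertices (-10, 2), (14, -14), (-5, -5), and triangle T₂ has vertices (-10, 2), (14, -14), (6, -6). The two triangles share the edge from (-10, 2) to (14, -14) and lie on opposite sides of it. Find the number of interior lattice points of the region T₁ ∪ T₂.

The union is the simple quadrilateral with vertices (-10, 2), (-5, -5), (14, -14), (6, -6) in order.
Using the shoelace formula, 2A = |((-10)·(-5) − (-5)·2) + ((-5)·(-14) − 14·(-5)) + (14·(-6) − 6·(-14)) + (6·2 − (-10)·(-6))| = 152, so the area is 76.
The number of boundary lattice points is Σ gcd(|Δx|,|Δy|) = gcd(5,7) + gcd(19,9) + gcd(8,8) + gcd(16,8) = 1+1+8+8 = 18.
By Pick's theorem I = A − B/2 + 1 = 76 − 18/2 + 1 = 68.

68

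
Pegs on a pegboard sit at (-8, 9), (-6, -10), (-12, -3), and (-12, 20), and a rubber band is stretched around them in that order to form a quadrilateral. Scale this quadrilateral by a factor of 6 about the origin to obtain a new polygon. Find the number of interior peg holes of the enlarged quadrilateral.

By the shoelace formula, twice the signed area is |((-8)·(-10) − (-6)·9) + ((-6)·(-3) − (-12)·(-10)) + ((-12)·20 − (-12)·(-3)) + ((-12)·9 − (-8)·20)| = 192, so the area is 96.
Along each edge there are gcd(|Δx|,|Δy|)+1 lattice points, so counting each shared vertex once the boundary has gcd(2,19) + gcd(6,7) + gcd(0,23) + gcd(4,11) = 1+1+23+1 = 26.
Scaling by 6 multiplies the area by 6² = 36 (so the new area is 3456) and multiplies the boundary lattice-point count by 6, giving 156.
By Pick's theorem, the interior count of the dilated polygon is 3456 − 156/2 + 1 = 3379.

3379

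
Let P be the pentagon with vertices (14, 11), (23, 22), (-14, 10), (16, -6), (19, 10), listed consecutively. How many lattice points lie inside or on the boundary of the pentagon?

434

Using the shoelace formula, 2A = |[14·22 − 23·11] + [23·10 − (-14)·22] + [(-14)·(-6) − 16·10] + [16·10 − 19·(-6)] + [19·11 − 14·10]| = 860, so the area is 430.
Along each edge there are gcd(|Δx|,|Δy|)+1 lattice points, so counting each shared vertex once the boundary has gcd(9,11) + gcd(37,12) + gcd(30,16) + gcd(3,16) + gcd(5,1) = 1+1+2+1+1 = 6.
Pick's theorem gives I = A − B/2 + 1 = 430 − 6/2 + 1 = 428, so the closed region contains I + B = 428 + 6 = 434 lattice points.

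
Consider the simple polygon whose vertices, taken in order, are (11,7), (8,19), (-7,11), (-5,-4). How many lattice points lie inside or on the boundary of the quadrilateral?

237

By the shoelace formula, twice the signed area is |(11·19 − 8·7) + (8·11 − (-7)·19) + ((-7)·(-4) − (-5)·11) + ((-5)·7 − 11·(-4))| = 466, so the area is 233.
Summing gcd(|Δx|,|Δy|) over the edges gives the boundary count: gcd(3,12) + gcd(15,8) + gcd(2,15) + gcd(16,11) = 3+1+1+1 = 6.
Pick's theorem gives I = A − B/2 + 1 = 233 − 6/2 + 1 = 231, so the closed region contains I + B = 231 + 6 = 237 lattice points.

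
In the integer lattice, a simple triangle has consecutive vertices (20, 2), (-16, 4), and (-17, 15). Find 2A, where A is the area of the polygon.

394

By the shoelace formula, twice the signed area is |[20·4 − (-16)·2] + [(-16)·15 − (-17)·4] + [(-17)·2 − 20·15]| = 394, so the area is 197.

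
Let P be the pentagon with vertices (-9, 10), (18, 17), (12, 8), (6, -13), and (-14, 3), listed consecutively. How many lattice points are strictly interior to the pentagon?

The shoelace formula gives twice the area as |((-9)·17 − 18·10) + (18·8 − 12·17) + (12·(-13) − 6·8) + (6·3 − (-14)·(-13)) + ((-14)·10 − (-9)·3)| = 874, so the area is 437.
The number of boundary lattice points is Σ gcd(|Δx|,|Δy|) = gcd(27,7) + gcd(6,9) + gcd(6,21) + gcd(20,16) + gcd(5,7) = 1+3+3+4+1 = 12.
By Pick's theorem A = I + B/2 − 1, so I = 437 − 12/2 + 1 = 432.

432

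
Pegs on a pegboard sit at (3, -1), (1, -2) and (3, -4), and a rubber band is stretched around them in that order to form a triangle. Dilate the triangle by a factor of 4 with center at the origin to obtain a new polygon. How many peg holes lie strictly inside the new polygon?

37

The shoelace formula gives twice the area as |[3·(-2) − 1·(-1)] + [1·(-4) − 3·(-2)] + [3·(-1) − 3·(-4)]| = 6, so the area is 3.
Along each edge there are gcd(|Δx|,|Δy|)+1 lattice points, so counting each shared vertex once the boundary has gcd(2,1) + gcd(2,2) + gcd(0,3) = 1+2+3 = 6.
Scaling by 4 multiplies the area by 4² = 16 (so the new area is 48) and multiplies the boundary lattice-point count by 4, giving 24.
By Pick's theorem, the interior count of the dilated polygon is 48 − 24/2 + 1 = 37.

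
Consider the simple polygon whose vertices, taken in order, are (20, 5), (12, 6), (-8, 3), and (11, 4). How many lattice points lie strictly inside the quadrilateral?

26

The shoelace formula gives twice the area as |(20·6 − 12·5) + (12·3 − (-8)·6) + ((-8)·4 − 11·3) + (11·5 − 20·4)| = 54, so the area is 27.
Summing gcd(|Δx|,|Δy|) over the edges gives the boundary count: gcd(8,1) + gcd(20,3) + gcd(19,1) + gcd(9,1) = 1+1+1+1 = 4.
Pick's theorem gives I = A − B/2 + 1 = 27 − 4/2 + 1 = 26.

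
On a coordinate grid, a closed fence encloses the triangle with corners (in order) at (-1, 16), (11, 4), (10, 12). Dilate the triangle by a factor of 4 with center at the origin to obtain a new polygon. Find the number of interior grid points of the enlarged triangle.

Using the shoelace formula, 2A = |((-1)·4 − 11·16) + (11·12 − 10·4) + (10·16 − (-1)·12)| = 84, so the area is 42.
The number of boundary lattice points is Σ gcd(|Δx|,|Δy|) = gcd(12,12) + gcd(1,8) + gcd(11,4) = 12+1+1 = 14.
Scaling by 4 multiplies the area by 4² = 16 (so the new area is 672) and multiplies the boundary lattice-point count by 4, giving 56.
By Pick's theorem, the interior count of the dilated polygon is 672 − 56/2 + 1 = 645.

645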